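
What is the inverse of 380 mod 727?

Run the extended Euclidean algorithm:
727 = 1*380 + 347
380 = 1*347 + 33
347 = 10*33 + 17
33 = 1*17 + 16
17 = 1*16 + 1
16 = 16*1 + 0
gcd(380, 727) = 1, so the inverse exists.
Back-substitute for 1:
1 = 1*17 − 1*16
  = −1*33 + 2*17
  = 2*347 − 21*33
  = −21*380 + 23*347
  = 23*727 − 44*380
So 380⁻¹ ≡ −44 ≡ 683 (mod 727).

683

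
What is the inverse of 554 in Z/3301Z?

1579

By the extended Euclidean algorithm:
3301 = 5·554 + 531
554 = 1·531 + 23
531 = 23·23 + 2
23 = 11·2 + 1
2 = 2·1 + 0
gcd(554, 3301) = 1, so the inverse exists.
Bézout: 1 = −265·3301 + 1579·554.
So 554⁻¹ ≡ 1579 (mod 3301).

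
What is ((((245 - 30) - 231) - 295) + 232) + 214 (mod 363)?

245 - 30 = 215
215 - 231 = -16 ≡ 347 (mod 363)
347 - 295 = 52
52 + 232 = 284
284 + 214 = 498 ≡ 135 (mod 363)

135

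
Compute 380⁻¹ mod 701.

404

701 = 1*380 + 321
380 = 1*321 + 59
321 = 5*59 + 26
59 = 2*26 + 7
26 = 3*7 + 5
7 = 1*5 + 2
5 = 2*2 + 1
2 = 2*1 + 0
gcd(380, 701) = 1, so the inverse exists.
Bézout: 1 = 161*701 − 297*380.
So 380⁻¹ ≡ −297 ≡ 404 (mod 701).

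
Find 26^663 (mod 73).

26^1 ≡ 26 (mod 73)
26^2 ≡ 26^2 = 676 ≡ 19 (mod 73)
26^4 ≡ 19^2 = 361 ≡ 69 (mod 73)
26^8 ≡ 69^2 = 4761 ≡ 16 (mod 73)
26^16 ≡ 16^2 = 256 ≡ 37 (mod 73)
26^32 ≡ 37^2 = 1369 ≡ 55 (mod 73)
26^64 ≡ 55^2 = 3025 ≡ 32 (mod 73)
26^128 ≡ 32^2 = 1024 ≡ 2 (mod 73)
26^256 ≡ 2^2 = 4 (mod 73)
26^512 ≡ 4^2 = 16 (mod 73)
26^663 = 26^512 × 26^128 × 26^16 × 26^4 × 26^2 × 26^1 ≡ 16 × 2 × 37 × 69 × 19 × 26 (mod 73).
Accumulate the product:
16 × 2 = 32
32 × 37 = 1184 ≡ 16
16 × 69 = 1104 ≡ 9
9 × 19 = 171 ≡ 25
25 × 26 = 650 ≡ 66

66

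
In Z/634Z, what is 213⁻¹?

381

Apply the Euclidean algorithm and back-substitute:
634 = 2*213 + 208
213 = 1*208 + 5
208 = 41*5 + 3
5 = 1*3 + 2
3 = 1*2 + 1
2 = 2*1 + 0
gcd(213, 634) = 1, so the inverse exists.
Bézout: 1 = 85*634 − 253*213.
So 213⁻¹ ≡ −253 ≡ 381 (mod 634).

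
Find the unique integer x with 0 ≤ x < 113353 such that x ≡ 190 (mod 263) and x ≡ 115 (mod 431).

263⁻¹ mod 431: 263*59 ≡ 1 (mod 431), so 263⁻¹ ≡ 59.
x = 190 + 263*((115 − 190)*59 mod 431) = 190 + 263*316 = 83298.

83298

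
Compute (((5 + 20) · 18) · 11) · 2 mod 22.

0

5 + 20 = 25 ≡ 3 (mod 22)
3 · 18 = 54 ≡ 10 (mod 22)
10 · 11 = 110 ≡ 0 (mod 22)
0 · 2 = 0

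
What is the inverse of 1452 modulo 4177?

Run the extended Euclidean algorithm:
4177 = 2×1452 + 1273
1452 = 1×1273 + 179
1273 = 7×179 + 20
179 = 8×20 + 19
20 = 1×19 + 1
19 = 19×1 + 0
gcd(1452, 4177) = 1, so the inverse exists.
Back-substitute for 1:
1 = 1×20 − 1×19
  = −1×179 + 9×20
  = 9×1273 − 64×179
  = −64×1452 + 73×1273
  = 73×4177 − 210×1452
So 1452⁻¹ ≡ −210 ≡ 3967 (mod 4177).

3967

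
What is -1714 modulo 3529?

-1714 = -1·3529 + 1815, so -1714 ≡ 1815 (mod 3529).

1815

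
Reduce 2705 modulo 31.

2705 = 87×31 + 8, so 2705 ≡ 8 (mod 31).

8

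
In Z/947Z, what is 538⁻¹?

By the extended Euclidean algorithm:
947 = 1·538 + 409
538 = 1·409 + 129
409 = 3·129 + 22
129 = 5·22 + 19
22 = 1·19 + 3
19 = 6·3 + 1
3 = 3·1 + 0
gcd(538, 947) = 1, so the inverse exists.
Back-substitute for 1:
1 = 1·19 − 6·3
  = −6·22 + 7·19
  = 7·129 − 41·22
  = −41·409 + 130·129
  = 130·538 − 171·409
  = −171·947 + 301·538
So 538⁻¹ ≡ 301 (mod 947).

301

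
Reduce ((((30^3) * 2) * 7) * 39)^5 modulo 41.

40

(30)^3 ≡ 22 (mod 41)
22 * 2 = 44 ≡ 3 (mod 41)
3 * 7 = 21
21 * 39 = 819 ≡ 40 (mod 41)
(40)^5 ≡ 40 (mod 41)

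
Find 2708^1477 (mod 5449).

2708^1 ≡ 2708 (mod 5449)
2708^2 ≡ 2708^2 = 7333264 ≡ 4359 (mod 5449)
2708^4 ≡ 4359^2 = 19000881 ≡ 218 (mod 5449)
2708^8 ≡ 218^2 = 47524 ≡ 3932 (mod 5449)
2708^16 ≡ 3932^2 = 15460624 ≡ 1811 (mod 5449)
2708^32 ≡ 1811^2 = 3279721 ≡ 4872 (mod 5449)
2708^64 ≡ 4872^2 = 23736384 ≡ 540 (mod 5449)
2708^128 ≡ 540^2 = 291600 ≡ 2803 (mod 5449)
2708^256 ≡ 2803^2 = 7856809 ≡ 4800 (mod 5449)
2708^512 ≡ 4800^2 = 23040000 ≡ 1628 (mod 5449)
2708^1024 ≡ 1628^2 = 2650384 ≡ 2170 (mod 5449)
2708^1477 = 2708^1024 × 2708^256 × 2708^128 × 2708^64 × 2708^4 × 2708^1 ≡ 2170 × 4800 × 2803 × 540 × 218 × 2708 (mod 5449).
Accumulate the product:
2170 × 4800 = 10416000 ≡ 2961
2961 × 2803 = 8299683 ≡ 856
856 × 540 = 462240 ≡ 4524
4524 × 218 = 986232 ≡ 5412
5412 × 2708 = 14655696 ≡ 3335

3335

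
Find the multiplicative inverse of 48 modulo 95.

Apply the Euclidean algorithm and back-substitute:
95 = 1·48 + 47
48 = 1·47 + 1
47 = 47·1 + 0
gcd(48, 95) = 1, so the inverse exists.
Bézout: 1 = −1·95 + 2·48.
So 48⁻¹ ≡ 2 (mod 95).

2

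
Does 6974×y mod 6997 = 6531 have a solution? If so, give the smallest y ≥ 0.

2454

gcd(6974, 6997) = 1, so a unique solution mod 6997 exists.
6974⁻¹ ≡ 4259 (mod 6997).
y ≡ 4259×6531 ≡ 2454 (mod 6997).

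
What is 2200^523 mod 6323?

Compute successive squares:
523 in binary is 1000001011, i.e. 523 = 512 + 8 + 2 + 1.
2200^1 ≡ 2200 (mod 6323)
2200^2 ≡ 2200^2 = 4840000 ≡ 2905 (mod 6323)
2200^4 ≡ 2905^2 = 8439025 ≡ 4143 (mod 6323)
2200^8 ≡ 4143^2 = 17164449 ≡ 3827 (mod 6323)
2200^16 ≡ 3827^2 = 14645929 ≡ 1861 (mod 6323)
2200^32 ≡ 1861^2 = 3463321 ≡ 4640 (mod 6323)
2200^64 ≡ 4640^2 = 21529600 ≡ 6108 (mod 6323)
2200^128 ≡ 6108^2 = 37307664 ≡ 1964 (mod 6323)
2200^256 ≡ 1964^2 = 3857296 ≡ 266 (mod 6323)
2200^512 ≡ 266^2 = 70756 ≡ 1203 (mod 6323)
2200^523 = 2200^512 * 2200^8 * 2200^2 * 2200^1 ≡ 1203 * 3827 * 2905 * 2200 (mod 6323).
Accumulate the product:
1203 * 3827 = 4603881 ≡ 737
737 * 2905 = 2140985 ≡ 3811
3811 * 2200 = 8384200 ≡ 6225

6225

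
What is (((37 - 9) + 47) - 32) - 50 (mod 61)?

54

37 - 9 = 28
28 + 47 = 75 ≡ 14 (mod 61)
14 - 32 = -18 ≡ 43 (mod 61)
43 - 50 = -7 ≡ 54 (mod 61)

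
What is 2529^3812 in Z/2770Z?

3812 in binary is 111011100100, i.e. 3812 = 2048 + 1024 + 512 + 128 + 64 + 32 + 4.
2529^1 ≡ 2529 (mod 2770)
2529^2 ≡ 2529^2 = 6395841 ≡ 2681 (mod 2770)
2529^4 ≡ 2681^2 = 7187761 ≡ 2381 (mod 2770)
2529^8 ≡ 2381^2 = 5669161 ≡ 1741 (mod 2770)
2529^16 ≡ 1741^2 = 3031081 ≡ 701 (mod 2770)
2529^32 ≡ 701^2 = 491401 ≡ 1111 (mod 2770)
2529^64 ≡ 1111^2 = 1234321 ≡ 1671 (mod 2770)
2529^128 ≡ 1671^2 = 2792241 ≡ 81 (mod 2770)
2529^256 ≡ 81^2 = 6561 ≡ 1021 (mod 2770)
2529^512 ≡ 1021^2 = 1042441 ≡ 921 (mod 2770)
2529^1024 ≡ 921^2 = 848241 ≡ 621 (mod 2770)
2529^2048 ≡ 621^2 = 385641 ≡ 611 (mod 2770)
2529^3812 = 2529^2048 · 2529^1024 · 2529^512 · 2529^128 · 2529^64 · 2529^32 · 2529^4 ≡ 611 · 621 · 921 · 81 · 1671 · 1111 · 2381 (mod 2770).
Accumulate the product:
611 · 621 = 379431 ≡ 2711
2711 · 921 = 2496831 ≡ 1061
1061 · 81 = 85941 ≡ 71
71 · 1671 = 118641 ≡ 2301
2301 · 1111 = 2556411 ≡ 2471
2471 · 2381 = 5883451 ≡ 2741

2741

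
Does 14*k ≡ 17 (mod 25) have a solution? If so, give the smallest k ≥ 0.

3

gcd(14, 25) = 1, so a unique solution mod 25 exists.
14⁻¹ ≡ 9 (mod 25).
k ≡ 9*17 ≡ 3 (mod 25).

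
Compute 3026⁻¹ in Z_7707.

7707 = 2·3026 + 1655
3026 = 1·1655 + 1371
1655 = 1·1371 + 284
1371 = 4·284 + 235
284 = 1·235 + 49
235 = 4·49 + 39
49 = 1·39 + 10
39 = 3·10 + 9
10 = 1·9 + 1
9 = 9·1 + 0
gcd(3026, 7707) = 1, so the inverse exists.
Bézout: 1 = 309·7707 − 787·3026.
So 3026⁻¹ ≡ −787 ≡ 6920 (mod 7707).

6920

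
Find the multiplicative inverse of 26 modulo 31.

6

Run the extended Euclidean algorithm:
31 = 1×26 + 5
26 = 5×5 + 1
5 = 5×1 + 0
gcd(26, 31) = 1, so the inverse exists.
Bézout: 1 = −5×31 + 6×26.
So 26⁻¹ ≡ 6 (mod 31).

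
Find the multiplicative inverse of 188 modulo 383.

328

383 = 2·188 + 7
188 = 26·7 + 6
7 = 1·6 + 1
6 = 6·1 + 0
gcd(188, 383) = 1, so the inverse exists.
Back-substitute for 1:
1 = 1·7 − 1·6
  = −1·188 + 27·7
  = 27·383 − 55·188
So 188⁻¹ ≡ −55 ≡ 328 (mod 383).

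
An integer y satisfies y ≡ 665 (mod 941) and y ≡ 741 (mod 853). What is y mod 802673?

941⁻¹ mod 853: 941·727 ≡ 1 (mod 853), so 941⁻¹ ≡ 727.
y = 665 + 941·((741 − 665)·727 mod 853) = 665 + 941·660 = 621725.

621725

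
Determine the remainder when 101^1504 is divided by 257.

Using repeated squaring:
1504 in binary is 10111100000, i.e. 1504 = 1024 + 256 + 128 + 64 + 32.
101^1 ≡ 101 (mod 257)
101^2 ≡ 101^2 = 10201 ≡ 178 (mod 257)
101^4 ≡ 178^2 = 31684 ≡ 73 (mod 257)
101^8 ≡ 73^2 = 5329 ≡ 189 (mod 257)
101^16 ≡ 189^2 = 35721 ≡ 255 (mod 257)
101^32 ≡ 255^2 = 65025 ≡ 4 (mod 257)
101^64 ≡ 4^2 = 16 (mod 257)
101^128 ≡ 16^2 = 256 (mod 257)
101^256 ≡ 256^2 = 65536 ≡ 1 (mod 257)
101^512 ≡ 1^2 = 1 (mod 257)
101^1024 ≡ 1^2 = 1 (mod 257)
101^1504 = 101^1024 × 101^256 × 101^128 × 101^64 × 101^32 ≡ 1 × 1 × 256 × 16 × 4 (mod 257).
Accumulate the product:
1 × 1 = 1
1 × 256 = 256
256 × 16 = 4096 ≡ 241
241 × 4 = 964 ≡ 193

193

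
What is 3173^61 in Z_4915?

Using repeated squaring:
61 in binary is 111101, i.e. 61 = 32 + 16 + 8 + 4 + 1.
3173^1 ≡ 3173 (mod 4915)
3173^2 ≡ 3173^2 = 10067929 ≡ 2009 (mod 4915)
3173^4 ≡ 2009^2 = 4036081 ≡ 866 (mod 4915)
3173^8 ≡ 866^2 = 749956 ≡ 2876 (mod 4915)
3173^16 ≡ 2876^2 = 8271376 ≡ 4346 (mod 4915)
3173^32 ≡ 4346^2 = 18887716 ≡ 4286 (mod 4915)
3173^61 = 3173^32 · 3173^16 · 3173^8 · 3173^4 · 3173^1 ≡ 4286 · 4346 · 2876 · 866 · 3173 (mod 4915).
Accumulate the product:
4286 · 4346 = 18626956 ≡ 4021
4021 · 2876 = 11564396 ≡ 4316
4316 · 866 = 3737656 ≡ 2256
2256 · 3173 = 7158288 ≡ 2048

2048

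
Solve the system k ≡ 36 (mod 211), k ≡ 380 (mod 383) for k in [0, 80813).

211⁻¹ mod 383: 211·167 ≡ 1 (mod 383), so 211⁻¹ ≡ 167.
k = 36 + 211·((380 − 36)·167 mod 383) = 36 + 211·381 = 80427.
Check: 80427 mod 211 = 36, 80427 mod 383 = 380. ✓

80427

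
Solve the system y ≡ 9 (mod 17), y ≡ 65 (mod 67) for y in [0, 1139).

400

17⁻¹ mod 67: 17·4 ≡ 1 (mod 67), so 17⁻¹ ≡ 4.
y = 9 + 17·((65 − 9)·4 mod 67) = 9 + 17·23 = 400.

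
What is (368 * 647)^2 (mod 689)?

612

368 * 647 = 238096 ≡ 391 (mod 689)
(391)^2 ≡ 612 (mod 689)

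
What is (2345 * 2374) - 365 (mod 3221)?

2345 * 2374 = 5567030 ≡ 1142 (mod 3221)
1142 - 365 = 777

777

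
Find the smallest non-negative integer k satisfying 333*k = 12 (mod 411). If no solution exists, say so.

42

gcd(333, 411) = 3, and 3 | 12, so solutions exist.
Divide through by 3: 111*k ≡ 4 mod 137.
111⁻¹ ≡ 79 (mod 137).
k ≡ 79*4 ≡ 42 (mod 137).
The smallest non-negative solution is k = 42.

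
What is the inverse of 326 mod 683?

44

Apply the Euclidean algorithm and back-substitute:
683 = 2*326 + 31
326 = 10*31 + 16
31 = 1*16 + 15
16 = 1*15 + 1
15 = 15*1 + 0
gcd(326, 683) = 1, so the inverse exists.
Back-substitute for 1:
1 = 1*16 − 1*15
  = −1*31 + 2*16
  = 2*326 − 21*31
  = −21*683 + 44*326
So 326⁻¹ ≡ 44 (mod 683).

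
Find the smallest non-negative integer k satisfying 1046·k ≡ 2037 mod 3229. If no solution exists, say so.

gcd(1046, 3229) = 1, so a unique solution mod 3229 exists.
1046⁻¹ ≡ 3158 (mod 3229).
k ≡ 3158·2037 ≡ 678 (mod 3229).

678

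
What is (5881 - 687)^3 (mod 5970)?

1234

5881 - 687 = 5194
(5194)^3 ≡ 1234 (mod 5970)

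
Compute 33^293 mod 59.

6

Compute successive squares:
293 in binary is 100100101, i.e. 293 = 256 + 32 + 4 + 1.
33^1 ≡ 33 (mod 59)
33^2 ≡ 33^2 = 1089 ≡ 27 (mod 59)
33^4 ≡ 27^2 = 729 ≡ 21 (mod 59)
33^8 ≡ 21^2 = 441 ≡ 28 (mod 59)
33^16 ≡ 28^2 = 784 ≡ 17 (mod 59)
33^32 ≡ 17^2 = 289 ≡ 53 (mod 59)
33^64 ≡ 53^2 = 2809 ≡ 36 (mod 59)
33^128 ≡ 36^2 = 1296 ≡ 57 (mod 59)
33^256 ≡ 57^2 = 3249 ≡ 4 (mod 59)
33^293 = 33^256 × 33^32 × 33^4 × 33^1 ≡ 4 × 53 × 21 × 33 (mod 59).
Accumulate the product:
4 × 53 = 212 ≡ 35
35 × 21 = 735 ≡ 27
27 × 33 = 891 ≡ 6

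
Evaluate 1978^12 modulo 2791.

987

Using repeated squaring:
12 in binary is 1100, i.e. 12 = 8 + 4.
1978^1 ≡ 1978 (mod 2791)
1978^2 ≡ 1978^2 = 3912484 ≡ 2293 (mod 2791)
1978^4 ≡ 2293^2 = 5257849 ≡ 2396 (mod 2791)
1978^8 ≡ 2396^2 = 5740816 ≡ 2520 (mod 2791)
1978^12 = 1978^8 * 1978^4 ≡ 2520 * 2396 (mod 2791).
2520 * 2396 = 6037920 ≡ 987 (mod 2791).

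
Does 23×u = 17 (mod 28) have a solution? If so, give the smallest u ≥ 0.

19

gcd(23, 28) = 1, so a unique solution mod 28 exists.
23⁻¹ ≡ 11 (mod 28).
u ≡ 11×17 ≡ 19 (mod 28).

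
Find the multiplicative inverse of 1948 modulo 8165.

197

By the extended Euclidean algorithm:
8165 = 4×1948 + 373
1948 = 5×373 + 83
373 = 4×83 + 41
83 = 2×41 + 1
41 = 41×1 + 0
gcd(1948, 8165) = 1, so the inverse exists.
Back-substitute for 1:
1 = 1×83 − 2×41
  = −2×373 + 9×83
  = 9×1948 − 47×373
  = −47×8165 + 197×1948
So 1948⁻¹ ≡ 197 (mod 8165).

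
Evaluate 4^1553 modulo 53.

38

1553 in binary is 11000010001, i.e. 1553 = 1024 + 512 + 16 + 1.
4^1 ≡ 4 (mod 53)
4^2 ≡ 4^2 = 16 (mod 53)
4^4 ≡ 16^2 = 256 ≡ 44 (mod 53)
4^8 ≡ 44^2 = 1936 ≡ 28 (mod 53)
4^16 ≡ 28^2 = 784 ≡ 42 (mod 53)
4^32 ≡ 42^2 = 1764 ≡ 15 (mod 53)
4^64 ≡ 15^2 = 225 ≡ 13 (mod 53)
4^128 ≡ 13^2 = 169 ≡ 10 (mod 53)
4^256 ≡ 10^2 = 100 ≡ 47 (mod 53)
4^512 ≡ 47^2 = 2209 ≡ 36 (mod 53)
4^1024 ≡ 36^2 = 1296 ≡ 24 (mod 53)
4^1553 = 4^1024 · 4^512 · 4^16 · 4^1 ≡ 24 · 36 · 42 · 4 (mod 53).
Accumulate the product:
24 · 36 = 864 ≡ 16
16 · 42 = 672 ≡ 36
36 · 4 = 144 ≡ 38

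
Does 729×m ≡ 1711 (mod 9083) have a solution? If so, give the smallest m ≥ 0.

gcd(729, 9083) = 1, so a unique solution mod 9083 exists.
729⁻¹ ≡ 4311 (mod 9083).
m ≡ 4311×1711 ≡ 725 (mod 9083).

725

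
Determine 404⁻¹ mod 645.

554

645 = 1×404 + 241
404 = 1×241 + 163
241 = 1×163 + 78
163 = 2×78 + 7
78 = 11×7 + 1
7 = 7×1 + 0
gcd(404, 645) = 1, so the inverse exists.
Back-substitute for 1:
1 = 1×78 − 11×7
  = −11×163 + 23×78
  = 23×241 − 34×163
  = −34×404 + 57×241
  = 57×645 − 91×404
So 404⁻¹ ≡ −91 ≡ 554 (mod 645).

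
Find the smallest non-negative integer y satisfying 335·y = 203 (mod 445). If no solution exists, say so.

gcd(335, 445) = 5, and 5 does not divide 203.
So the congruence has no solution.

no solution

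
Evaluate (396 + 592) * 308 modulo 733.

109

396 + 592 = 988 ≡ 255 (mod 733)
255 * 308 = 78540 ≡ 109 (mod 733)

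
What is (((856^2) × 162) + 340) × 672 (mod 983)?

(856)^2 ≡ 401 (mod 983)
401 × 162 = 64962 ≡ 84 (mod 983)
84 + 340 = 424
424 × 672 = 284928 ≡ 841 (mod 983)

841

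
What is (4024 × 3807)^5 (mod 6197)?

4024 × 3807 = 15319368 ≡ 384 (mod 6197)
(384)^5 ≡ 833 (mod 6197)

833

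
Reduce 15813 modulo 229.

12

15813 = 69*229 + 12, so 15813 ≡ 12 (mod 229).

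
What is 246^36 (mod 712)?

36 in binary is 100100, i.e. 36 = 32 + 4.
246^1 ≡ 246 (mod 712)
246^2 ≡ 246^2 = 60516 ≡ 708 (mod 712)
246^4 ≡ 708^2 = 501264 ≡ 16 (mod 712)
246^8 ≡ 16^2 = 256 (mod 712)
246^16 ≡ 256^2 = 65536 ≡ 32 (mod 712)
246^32 ≡ 32^2 = 1024 ≡ 312 (mod 712)
246^36 = 246^32 × 246^4 ≡ 312 × 16 (mod 712).
312 × 16 = 4992 ≡ 8 (mod 712).

8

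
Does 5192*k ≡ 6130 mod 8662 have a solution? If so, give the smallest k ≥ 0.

2819

gcd(5192, 8662) = 2, and 2 | 6130, so solutions exist.
Divide through by 2: 2596*k ≡ 3065 mod 4331.
2596⁻¹ ≡ 2998 (mod 4331).
k ≡ 2998*3065 ≡ 2819 (mod 4331).
The smallest non-negative solution is k = 2819.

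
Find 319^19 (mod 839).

454

Compute successive squares:
19 in binary is 10011, i.e. 19 = 16 + 2 + 1.
319^1 ≡ 319 (mod 839)
319^2 ≡ 319^2 = 101761 ≡ 242 (mod 839)
319^4 ≡ 242^2 = 58564 ≡ 673 (mod 839)
319^8 ≡ 673^2 = 452929 ≡ 708 (mod 839)
319^16 ≡ 708^2 = 501264 ≡ 381 (mod 839)
319^19 = 319^16 · 319^2 · 319^1 ≡ 381 · 242 · 319 (mod 839).
Accumulate the product:
381 · 242 = 92202 ≡ 751
751 · 319 = 239569 ≡ 454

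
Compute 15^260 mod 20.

260 in binary is 100000100, i.e. 260 = 256 + 4.
15^1 ≡ 15 (mod 20)
15^2 ≡ 15^2 = 225 ≡ 5 (mod 20)
15^4 ≡ 5^2 = 25 ≡ 5 (mod 20)
15^8 ≡ 5^2 = 25 ≡ 5 (mod 20)
15^16 ≡ 5^2 = 25 ≡ 5 (mod 20)
15^32 ≡ 5^2 = 25 ≡ 5 (mod 20)
15^64 ≡ 5^2 = 25 ≡ 5 (mod 20)
15^128 ≡ 5^2 = 25 ≡ 5 (mod 20)
15^256 ≡ 5^2 = 25 ≡ 5 (mod 20)
15^260 = 15^256 * 15^4 ≡ 5 * 5 (mod 20).
5 * 5 = 25 ≡ 5 (mod 20).

5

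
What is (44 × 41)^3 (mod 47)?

4

44 × 41 = 1804 ≡ 18 (mod 47)
(18)^3 ≡ 4 (mod 47)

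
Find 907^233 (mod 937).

69

Using repeated squaring:
233 in binary is 11101001, i.e. 233 = 128 + 64 + 32 + 8 + 1.
907^1 ≡ 907 (mod 937)
907^2 ≡ 907^2 = 822649 ≡ 900 (mod 937)
907^4 ≡ 900^2 = 810000 ≡ 432 (mod 937)
907^8 ≡ 432^2 = 186624 ≡ 161 (mod 937)
907^16 ≡ 161^2 = 25921 ≡ 622 (mod 937)
907^32 ≡ 622^2 = 386884 ≡ 840 (mod 937)
907^64 ≡ 840^2 = 705600 ≡ 39 (mod 937)
907^128 ≡ 39^2 = 1521 ≡ 584 (mod 937)
907^233 = 907^128 * 907^64 * 907^32 * 907^8 * 907^1 ≡ 584 * 39 * 840 * 161 * 907 (mod 937).
Accumulate the product:
584 * 39 = 22776 ≡ 288
288 * 840 = 241920 ≡ 174
174 * 161 = 28014 ≡ 841
841 * 907 = 762787 ≡ 69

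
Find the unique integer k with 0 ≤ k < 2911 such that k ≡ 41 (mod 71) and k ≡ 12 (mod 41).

1816

71⁻¹ mod 41: 71×26 ≡ 1 (mod 41), so 71⁻¹ ≡ 26.
k = 41 + 71×((12 − 41)×26 mod 41) = 41 + 71×25 = 1816.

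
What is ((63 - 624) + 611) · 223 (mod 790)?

90

63 - 624 = -561 ≡ 229 (mod 790)
229 + 611 = 840 ≡ 50 (mod 790)
50 · 223 = 11150 ≡ 90 (mod 790)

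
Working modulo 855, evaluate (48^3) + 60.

357

(48)^3 ≡ 297 (mod 855)
297 + 60 = 357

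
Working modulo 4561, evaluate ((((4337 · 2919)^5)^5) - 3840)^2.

4116

4337 · 2919 = 12659703 ≡ 2928 (mod 4561)
(2928)^5 ≡ 3562 (mod 4561)
(3562)^5 ≡ 1487 (mod 4561)
1487 - 3840 = -2353 ≡ 2208 (mod 4561)
(2208)^2 ≡ 4116 (mod 4561)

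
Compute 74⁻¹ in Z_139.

62

Run the extended Euclidean algorithm:
139 = 1·74 + 65
74 = 1·65 + 9
65 = 7·9 + 2
9 = 4·2 + 1
2 = 2·1 + 0
gcd(74, 139) = 1, so the inverse exists.
Bézout: 1 = −33·139 + 62·74.
So 74⁻¹ ≡ 62 (mod 139).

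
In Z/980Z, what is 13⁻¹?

980 = 75*13 + 5
13 = 2*5 + 3
5 = 1*3 + 2
3 = 1*2 + 1
2 = 2*1 + 0
gcd(13, 980) = 1, so the inverse exists.
Bézout: 1 = −5*980 + 377*13.
So 13⁻¹ ≡ 377 (mod 980).

377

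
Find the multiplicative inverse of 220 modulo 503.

487

503 = 2·220 + 63
220 = 3·63 + 31
63 = 2·31 + 1
31 = 31·1 + 0
gcd(220, 503) = 1, so the inverse exists.
Bézout: 1 = 7·503 − 16·220.
So 220⁻¹ ≡ −16 ≡ 487 (mod 503).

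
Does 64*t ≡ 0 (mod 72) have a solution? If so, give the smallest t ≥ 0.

gcd(64, 72) = 8, and 8 | 0, so solutions exist.
Divide through by 8: 8*t mod 9 = 0.
8⁻¹ ≡ 8 (mod 9).
t ≡ 8*0 ≡ 0 (mod 9).
The smallest non-negative solution is t = 0.

0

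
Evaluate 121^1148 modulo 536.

121^1 ≡ 121 (mod 536)
121^2 ≡ 121^2 = 14641 ≡ 169 (mod 536)
121^4 ≡ 169^2 = 28561 ≡ 153 (mod 536)
121^8 ≡ 153^2 = 23409 ≡ 361 (mod 536)
121^16 ≡ 361^2 = 130321 ≡ 73 (mod 536)
121^32 ≡ 73^2 = 5329 ≡ 505 (mod 536)
121^64 ≡ 505^2 = 255025 ≡ 425 (mod 536)
121^128 ≡ 425^2 = 180625 ≡ 529 (mod 536)
121^256 ≡ 529^2 = 279841 ≡ 49 (mod 536)
121^512 ≡ 49^2 = 2401 ≡ 257 (mod 536)
121^1024 ≡ 257^2 = 66049 ≡ 121 (mod 536)
121^1148 = 121^1024 × 121^64 × 121^32 × 121^16 × 121^8 × 121^4 ≡ 121 × 425 × 505 × 73 × 361 × 153 (mod 536).
Accumulate the product:
121 × 425 = 51425 ≡ 505
505 × 505 = 255025 ≡ 425
425 × 73 = 31025 ≡ 473
473 × 361 = 170753 ≡ 305
305 × 153 = 46665 ≡ 33

33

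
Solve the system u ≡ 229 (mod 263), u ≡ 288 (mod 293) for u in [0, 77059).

263⁻¹ mod 293: 263·166 ≡ 1 (mod 293), so 263⁻¹ ≡ 166.
u = 229 + 263·((288 − 229)·166 mod 293) = 229 + 263·125 = 33104.

33104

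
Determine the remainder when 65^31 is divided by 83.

44

Using repeated squaring:
31 in binary is 11111, i.e. 31 = 16 + 8 + 4 + 2 + 1.
65^1 ≡ 65 (mod 83)
65^2 ≡ 65^2 = 4225 ≡ 75 (mod 83)
65^4 ≡ 75^2 = 5625 ≡ 64 (mod 83)
65^8 ≡ 64^2 = 4096 ≡ 29 (mod 83)
65^16 ≡ 29^2 = 841 ≡ 11 (mod 83)
65^31 = 65^16 * 65^8 * 65^4 * 65^2 * 65^1 ≡ 11 * 29 * 64 * 75 * 65 (mod 83).
Accumulate the product:
11 * 29 = 319 ≡ 70
70 * 64 = 4480 ≡ 81
81 * 75 = 6075 ≡ 16
16 * 65 = 1040 ≡ 44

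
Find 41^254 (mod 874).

731

By square-and-multiply:
254 in binary is 11111110, i.e. 254 = 128 + 64 + 32 + 16 + 8 + 4 + 2.
41^1 ≡ 41 (mod 874)
41^2 ≡ 41^2 = 1681 ≡ 807 (mod 874)
41^4 ≡ 807^2 = 651249 ≡ 119 (mod 874)
41^8 ≡ 119^2 = 14161 ≡ 177 (mod 874)
41^16 ≡ 177^2 = 31329 ≡ 739 (mod 874)
41^32 ≡ 739^2 = 546121 ≡ 745 (mod 874)
41^64 ≡ 745^2 = 555025 ≡ 35 (mod 874)
41^128 ≡ 35^2 = 1225 ≡ 351 (mod 874)
41^254 = 41^128 · 41^64 · 41^32 · 41^16 · 41^8 · 41^4 · 41^2 ≡ 351 · 35 · 745 · 739 · 177 · 119 · 807 (mod 874).
Accumulate the product:
351 · 35 = 12285 ≡ 49
49 · 745 = 36505 ≡ 671
671 · 739 = 495869 ≡ 311
311 · 177 = 55047 ≡ 859
859 · 119 = 102221 ≡ 837
837 · 807 = 675459 ≡ 731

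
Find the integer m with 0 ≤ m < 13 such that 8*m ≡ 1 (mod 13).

Apply the Euclidean algorithm and back-substitute:
13 = 1×8 + 5
8 = 1×5 + 3
5 = 1×3 + 2
3 = 1×2 + 1
2 = 2×1 + 0
gcd(8, 13) = 1, so the inverse exists.
Back-substitute for 1:
1 = 1×3 − 1×2
  = −1×5 + 2×3
  = 2×8 − 3×5
  = −3×13 + 5×8
So 8⁻¹ ≡ 5 (mod 13).

5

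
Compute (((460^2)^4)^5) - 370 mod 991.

(460)^2 ≡ 517 (mod 991)
(517)^4 ≡ 672 (mod 991)
(672)^5 ≡ 249 (mod 991)
249 - 370 = -121 ≡ 870 (mod 991)

870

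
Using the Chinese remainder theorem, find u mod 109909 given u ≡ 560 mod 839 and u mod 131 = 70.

839⁻¹ mod 131: 839*89 ≡ 1 (mod 131), so 839⁻¹ ≡ 89.
u = 560 + 839*((70 − 560)*89 mod 131) = 560 + 839*13 = 11467.

11467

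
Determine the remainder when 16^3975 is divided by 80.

16

Using repeated squaring:
3975 in binary is 111110000111, i.e. 3975 = 2048 + 1024 + 512 + 256 + 128 + 4 + 2 + 1.
16^1 ≡ 16 (mod 80)
16^2 ≡ 16^2 = 256 ≡ 16 (mod 80)
16^4 ≡ 16^2 = 256 ≡ 16 (mod 80)
16^8 ≡ 16^2 = 256 ≡ 16 (mod 80)
16^16 ≡ 16^2 = 256 ≡ 16 (mod 80)
16^32 ≡ 16^2 = 256 ≡ 16 (mod 80)
16^64 ≡ 16^2 = 256 ≡ 16 (mod 80)
16^128 ≡ 16^2 = 256 ≡ 16 (mod 80)
16^256 ≡ 16^2 = 256 ≡ 16 (mod 80)
16^512 ≡ 16^2 = 256 ≡ 16 (mod 80)
16^1024 ≡ 16^2 = 256 ≡ 16 (mod 80)
16^2048 ≡ 16^2 = 256 ≡ 16 (mod 80)
16^3975 = 16^2048 · 16^1024 · 16^512 · 16^256 · 16^128 · 16^4 · 16^2 · 16^1 ≡ 16 · 16 · 16 · 16 · 16 · 16 · 16 · 16 (mod 80).
Accumulate the product:
16 · 16 = 256 ≡ 16
16 · 16 = 256 ≡ 16
16 · 16 = 256 ≡ 16
16 · 16 = 256 ≡ 16
16 · 16 = 256 ≡ 16
16 · 16 = 256 ≡ 16
16 · 16 = 256 ≡ 16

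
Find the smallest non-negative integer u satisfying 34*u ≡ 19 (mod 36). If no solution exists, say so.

gcd(34, 36) = 2, and 2 does not divide 19.
So the congruence has no solution.

no solution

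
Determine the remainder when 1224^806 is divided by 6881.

827

806 in binary is 1100100110, i.e. 806 = 512 + 256 + 32 + 4 + 2.
1224^1 ≡ 1224 (mod 6881)
1224^2 ≡ 1224^2 = 1498176 ≡ 4999 (mod 6881)
1224^4 ≡ 4999^2 = 24990001 ≡ 5090 (mod 6881)
1224^8 ≡ 5090^2 = 25908100 ≡ 1135 (mod 6881)
1224^16 ≡ 1135^2 = 1288225 ≡ 1478 (mod 6881)
1224^32 ≡ 1478^2 = 2184484 ≡ 3207 (mod 6881)
1224^64 ≡ 3207^2 = 10284849 ≡ 4635 (mod 6881)
1224^128 ≡ 4635^2 = 21483225 ≡ 743 (mod 6881)
1224^256 ≡ 743^2 = 552049 ≡ 1569 (mod 6881)
1224^512 ≡ 1569^2 = 2461761 ≡ 5244 (mod 6881)
1224^806 = 1224^512 * 1224^256 * 1224^32 * 1224^4 * 1224^2 ≡ 5244 * 1569 * 3207 * 5090 * 4999 (mod 6881).
Accumulate the product:
5244 * 1569 = 8227836 ≡ 5041
5041 * 3207 = 16166487 ≡ 3018
3018 * 5090 = 15361620 ≡ 3228
3228 * 4999 = 16136772 ≡ 827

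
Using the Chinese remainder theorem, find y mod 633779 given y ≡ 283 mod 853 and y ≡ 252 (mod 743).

853⁻¹ mod 743: 853*358 ≡ 1 (mod 743), so 853⁻¹ ≡ 358.
y = 283 + 853*((252 − 283)*358 mod 743) = 283 + 853*47 = 40374.
Check: 40374 mod 853 = 283, 40374 mod 743 = 252. ✓

40374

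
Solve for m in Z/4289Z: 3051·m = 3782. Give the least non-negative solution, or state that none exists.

gcd(3051, 4289) = 1, so a unique solution mod 4289 exists.
3051⁻¹ ≡ 731 (mod 4289).
m ≡ 731·3782 ≡ 2526 (mod 4289).

2526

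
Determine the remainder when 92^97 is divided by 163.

97 in binary is 1100001, i.e. 97 = 64 + 32 + 1.
92^1 ≡ 92 (mod 163)
92^2 ≡ 92^2 = 8464 ≡ 151 (mod 163)
92^4 ≡ 151^2 = 22801 ≡ 144 (mod 163)
92^8 ≡ 144^2 = 20736 ≡ 35 (mod 163)
92^16 ≡ 35^2 = 1225 ≡ 84 (mod 163)
92^32 ≡ 84^2 = 7056 ≡ 47 (mod 163)
92^64 ≡ 47^2 = 2209 ≡ 90 (mod 163)
92^97 = 92^64 · 92^32 · 92^1 ≡ 90 · 47 · 92 (mod 163).
Accumulate the product:
90 · 47 = 4230 ≡ 155
155 · 92 = 14260 ≡ 79

79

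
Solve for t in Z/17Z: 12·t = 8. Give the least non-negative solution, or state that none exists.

12

gcd(12, 17) = 1, so a unique solution mod 17 exists.
12⁻¹ ≡ 10 (mod 17).
t ≡ 10·8 ≡ 12 (mod 17).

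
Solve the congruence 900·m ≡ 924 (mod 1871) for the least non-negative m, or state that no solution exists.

949

gcd(900, 1871) = 1, so a unique solution mod 1871 exists.
900⁻¹ ≡ 975 (mod 1871).
m ≡ 975·924 ≡ 949 (mod 1871).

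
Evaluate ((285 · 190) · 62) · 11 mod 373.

316

285 · 190 = 54150 ≡ 65 (mod 373)
65 · 62 = 4030 ≡ 300 (mod 373)
300 · 11 = 3300 ≡ 316 (mod 373)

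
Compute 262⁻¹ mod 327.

By the extended Euclidean algorithm:
327 = 1*262 + 65
262 = 4*65 + 2
65 = 32*2 + 1
2 = 2*1 + 0
gcd(262, 327) = 1, so the inverse exists.
Back-substitute for 1:
1 = 1*65 − 32*2
  = −32*262 + 129*65
  = 129*327 − 161*262
So 262⁻¹ ≡ −161 ≡ 166 (mod 327).

166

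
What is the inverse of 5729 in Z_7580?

1249

7580 = 1·5729 + 1851
5729 = 3·1851 + 176
1851 = 10·176 + 91
176 = 1·91 + 85
91 = 1·85 + 6
85 = 14·6 + 1
6 = 6·1 + 0
gcd(5729, 7580) = 1, so the inverse exists.
Back-substitute for 1:
1 = 1·85 − 14·6
  = −14·91 + 15·85
  = 15·176 − 29·91
  = −29·1851 + 305·176
  = 305·5729 − 944·1851
  = −944·7580 + 1249·5729
So 5729⁻¹ ≡ 1249 (mod 7580).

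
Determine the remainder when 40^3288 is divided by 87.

52

40^1 ≡ 40 (mod 87)
40^2 ≡ 40^2 = 1600 ≡ 34 (mod 87)
40^4 ≡ 34^2 = 1156 ≡ 25 (mod 87)
40^8 ≡ 25^2 = 625 ≡ 16 (mod 87)
40^16 ≡ 16^2 = 256 ≡ 82 (mod 87)
40^32 ≡ 82^2 = 6724 ≡ 25 (mod 87)
40^64 ≡ 25^2 = 625 ≡ 16 (mod 87)
40^128 ≡ 16^2 = 256 ≡ 82 (mod 87)
40^256 ≡ 82^2 = 6724 ≡ 25 (mod 87)
40^512 ≡ 25^2 = 625 ≡ 16 (mod 87)
40^1024 ≡ 16^2 = 256 ≡ 82 (mod 87)
40^2048 ≡ 82^2 = 6724 ≡ 25 (mod 87)
40^3288 = 40^2048 · 40^1024 · 40^128 · 40^64 · 40^16 · 40^8 ≡ 25 · 82 · 82 · 16 · 82 · 16 (mod 87).
Accumulate the product:
25 · 82 = 2050 ≡ 49
49 · 82 = 4018 ≡ 16
16 · 16 = 256 ≡ 82
82 · 82 = 6724 ≡ 25
25 · 16 = 400 ≡ 52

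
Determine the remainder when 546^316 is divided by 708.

300

316 in binary is 100111100, i.e. 316 = 256 + 32 + 16 + 8 + 4.
546^1 ≡ 546 (mod 708)
546^2 ≡ 546^2 = 298116 ≡ 48 (mod 708)
546^4 ≡ 48^2 = 2304 ≡ 180 (mod 708)
546^8 ≡ 180^2 = 32400 ≡ 540 (mod 708)
546^16 ≡ 540^2 = 291600 ≡ 612 (mod 708)
546^32 ≡ 612^2 = 374544 ≡ 12 (mod 708)
546^64 ≡ 12^2 = 144 (mod 708)
546^128 ≡ 144^2 = 20736 ≡ 204 (mod 708)
546^256 ≡ 204^2 = 41616 ≡ 552 (mod 708)
546^316 = 546^256 · 546^32 · 546^16 · 546^8 · 546^4 ≡ 552 · 12 · 612 · 540 · 180 (mod 708).
Accumulate the product:
552 · 12 = 6624 ≡ 252
252 · 612 = 154224 ≡ 588
588 · 540 = 317520 ≡ 336
336 · 180 = 60480 ≡ 300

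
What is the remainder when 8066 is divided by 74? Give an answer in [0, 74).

0

8066 = 109*74 + 0, so 8066 ≡ 0 (mod 74).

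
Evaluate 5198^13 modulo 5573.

13 in binary is 1101, i.e. 13 = 8 + 4 + 1.
5198^1 ≡ 5198 (mod 5573)
5198^2 ≡ 5198^2 = 27019204 ≡ 1300 (mod 5573)
5198^4 ≡ 1300^2 = 1690000 ≡ 1381 (mod 5573)
5198^8 ≡ 1381^2 = 1907161 ≡ 1195 (mod 5573)
5198^13 = 5198^8 · 5198^4 · 5198^1 ≡ 1195 · 1381 · 5198 (mod 5573).
Accumulate the product:
1195 · 1381 = 1650295 ≡ 687
687 · 5198 = 3571026 ≡ 4306

4306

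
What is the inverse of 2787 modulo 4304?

2091

Apply the Euclidean algorithm and back-substitute:
4304 = 1×2787 + 1517
2787 = 1×1517 + 1270
1517 = 1×1270 + 247
1270 = 5×247 + 35
247 = 7×35 + 2
35 = 17×2 + 1
2 = 2×1 + 0
gcd(2787, 4304) = 1, so the inverse exists.
Bézout: 1 = −1354×4304 + 2091×2787.
So 2787⁻¹ ≡ 2091 (mod 4304).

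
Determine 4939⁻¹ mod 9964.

By the extended Euclidean algorithm:
9964 = 2*4939 + 86
4939 = 57*86 + 37
86 = 2*37 + 12
37 = 3*12 + 1
12 = 12*1 + 0
gcd(4939, 9964) = 1, so the inverse exists.
Back-substitute for 1:
1 = 1*37 − 3*12
  = −3*86 + 7*37
  = 7*4939 − 402*86
  = −402*9964 + 811*4939
So 4939⁻¹ ≡ 811 (mod 9964).

811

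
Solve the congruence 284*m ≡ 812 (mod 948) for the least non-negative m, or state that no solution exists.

gcd(284, 948) = 4, and 4 | 812, so solutions exist.
Divide through by 4: 71*m mod 237 = 203.
71⁻¹ ≡ 227 (mod 237).
m ≡ 227*203 ≡ 103 (mod 237).
The smallest non-negative solution is m = 103.

103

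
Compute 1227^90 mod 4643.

By square-and-multiply:
90 in binary is 1011010, i.e. 90 = 64 + 16 + 8 + 2.
1227^1 ≡ 1227 (mod 4643)
1227^2 ≡ 1227^2 = 1505529 ≡ 1197 (mod 4643)
1227^4 ≡ 1197^2 = 1432809 ≡ 2765 (mod 4643)
1227^8 ≡ 2765^2 = 7645225 ≡ 2847 (mod 4643)
1227^16 ≡ 2847^2 = 8105409 ≡ 3374 (mod 4643)
1227^32 ≡ 3374^2 = 11383876 ≡ 3883 (mod 4643)
1227^64 ≡ 3883^2 = 15077689 ≡ 1868 (mod 4643)
1227^90 = 1227^64 * 1227^16 * 1227^8 * 1227^2 ≡ 1868 * 3374 * 2847 * 1197 (mod 4643).
Accumulate the product:
1868 * 3374 = 6302632 ≡ 2081
2081 * 2847 = 5924607 ≡ 139
139 * 1197 = 166383 ≡ 3878

3878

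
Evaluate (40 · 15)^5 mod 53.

40 · 15 = 600 ≡ 17 (mod 53)
(17)^5 ≡ 40 (mod 53)

40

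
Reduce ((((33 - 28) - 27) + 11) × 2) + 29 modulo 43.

7

33 - 28 = 5
5 - 27 = -22 ≡ 21 (mod 43)
21 + 11 = 32
32 × 2 = 64 ≡ 21 (mod 43)
21 + 29 = 50 ≡ 7 (mod 43)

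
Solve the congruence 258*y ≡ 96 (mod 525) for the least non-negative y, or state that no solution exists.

gcd(258, 525) = 3, and 3 | 96, so solutions exist.
Divide through by 3: 86*y mod 175 = 32.
86⁻¹ ≡ 116 (mod 175).
y ≡ 116*32 ≡ 37 (mod 175).
The smallest non-negative solution is y = 37.

37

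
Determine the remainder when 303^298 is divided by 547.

303^1 ≡ 303 (mod 547)
303^2 ≡ 303^2 = 91809 ≡ 460 (mod 547)
303^4 ≡ 460^2 = 211600 ≡ 458 (mod 547)
303^8 ≡ 458^2 = 209764 ≡ 263 (mod 547)
303^16 ≡ 263^2 = 69169 ≡ 247 (mod 547)
303^32 ≡ 247^2 = 61009 ≡ 292 (mod 547)
303^64 ≡ 292^2 = 85264 ≡ 479 (mod 547)
303^128 ≡ 479^2 = 229441 ≡ 248 (mod 547)
303^256 ≡ 248^2 = 61504 ≡ 240 (mod 547)
303^298 = 303^256 · 303^32 · 303^8 · 303^2 ≡ 240 · 292 · 263 · 460 (mod 547).
Accumulate the product:
240 · 292 = 70080 ≡ 64
64 · 263 = 16832 ≡ 422
422 · 460 = 194120 ≡ 482

482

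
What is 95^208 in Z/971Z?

95^1 ≡ 95 (mod 971)
95^2 ≡ 95^2 = 9025 ≡ 286 (mod 971)
95^4 ≡ 286^2 = 81796 ≡ 232 (mod 971)
95^8 ≡ 232^2 = 53824 ≡ 419 (mod 971)
95^16 ≡ 419^2 = 175561 ≡ 781 (mod 971)
95^32 ≡ 781^2 = 609961 ≡ 173 (mod 971)
95^64 ≡ 173^2 = 29929 ≡ 799 (mod 971)
95^128 ≡ 799^2 = 638401 ≡ 454 (mod 971)
95^208 = 95^128 * 95^64 * 95^16 ≡ 454 * 799 * 781 (mod 971).
Accumulate the product:
454 * 799 = 362746 ≡ 563
563 * 781 = 439703 ≡ 811

811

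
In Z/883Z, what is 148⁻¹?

531

883 = 5×148 + 143
148 = 1×143 + 5
143 = 28×5 + 3
5 = 1×3 + 2
3 = 1×2 + 1
2 = 2×1 + 0
gcd(148, 883) = 1, so the inverse exists.
Back-substitute for 1:
1 = 1×3 − 1×2
  = −1×5 + 2×3
  = 2×143 − 57×5
  = −57×148 + 59×143
  = 59×883 − 352×148
So 148⁻¹ ≡ −352 ≡ 531 (mod 883).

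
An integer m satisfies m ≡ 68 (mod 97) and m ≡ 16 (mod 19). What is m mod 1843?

1232

97⁻¹ mod 19: 97*10 ≡ 1 (mod 19), so 97⁻¹ ≡ 10.
m = 68 + 97*((16 − 68)*10 mod 19) = 68 + 97*12 = 1232.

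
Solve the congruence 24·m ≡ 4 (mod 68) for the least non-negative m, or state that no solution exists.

gcd(24, 68) = 4, and 4 | 4, so solutions exist.
Divide through by 4: 6·m ≡ 1 mod 17.
6⁻¹ ≡ 3 (mod 17).
m ≡ 3·1 ≡ 3 (mod 17).
The smallest non-negative solution is m = 3.

3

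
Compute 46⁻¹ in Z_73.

27

73 = 1·46 + 27
46 = 1·27 + 19
27 = 1·19 + 8
19 = 2·8 + 3
8 = 2·3 + 2
3 = 1·2 + 1
2 = 2·1 + 0
gcd(46, 73) = 1, so the inverse exists.
Bézout: 1 = −17·73 + 27·46.
So 46⁻¹ ≡ 27 (mod 73).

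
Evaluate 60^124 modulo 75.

0

Using repeated squaring:
124 in binary is 1111100, i.e. 124 = 64 + 32 + 16 + 8 + 4.
60^1 ≡ 60 (mod 75)
60^2 ≡ 60^2 = 3600 ≡ 0 (mod 75)
60^4 ≡ 0^2 = 0 (mod 75)
60^8 ≡ 0^2 = 0 (mod 75)
60^16 ≡ 0^2 = 0 (mod 75)
60^32 ≡ 0^2 = 0 (mod 75)
60^64 ≡ 0^2 = 0 (mod 75)
60^124 = 60^64 × 60^32 × 60^16 × 60^8 × 60^4 ≡ 0 × 0 × 0 × 0 × 0 (mod 75).
Accumulate the product:
0 × 0 = 0
0 × 0 = 0
0 × 0 = 0
0 × 0 = 0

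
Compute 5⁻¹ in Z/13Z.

8

Run the extended Euclidean algorithm:
13 = 2·5 + 3
5 = 1·3 + 2
3 = 1·2 + 1
2 = 2·1 + 0
gcd(5, 13) = 1, so the inverse exists.
Bézout: 1 = 2·13 − 5·5.
So 5⁻¹ ≡ −5 ≡ 8 (mod 13).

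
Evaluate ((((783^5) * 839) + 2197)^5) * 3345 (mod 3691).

(783)^5 ≡ 949 (mod 3691)
949 * 839 = 796211 ≡ 2646 (mod 3691)
2646 + 2197 = 4843 ≡ 1152 (mod 3691)
(1152)^5 ≡ 3571 (mod 3691)
3571 * 3345 = 11944995 ≡ 919 (mod 3691)

919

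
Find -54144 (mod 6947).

-54144 = -8*6947 + 1432, so -54144 ≡ 1432 (mod 6947).

1432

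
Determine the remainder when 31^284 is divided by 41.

37

31^1 ≡ 31 (mod 41)
31^2 ≡ 31^2 = 961 ≡ 18 (mod 41)
31^4 ≡ 18^2 = 324 ≡ 37 (mod 41)
31^8 ≡ 37^2 = 1369 ≡ 16 (mod 41)
31^16 ≡ 16^2 = 256 ≡ 10 (mod 41)
31^32 ≡ 10^2 = 100 ≡ 18 (mod 41)
31^64 ≡ 18^2 = 324 ≡ 37 (mod 41)
31^128 ≡ 37^2 = 1369 ≡ 16 (mod 41)
31^256 ≡ 16^2 = 256 ≡ 10 (mod 41)
31^284 = 31^256 × 31^16 × 31^8 × 31^4 ≡ 10 × 10 × 16 × 37 (mod 41).
Accumulate the product:
10 × 10 = 100 ≡ 18
18 × 16 = 288 ≡ 1
1 × 37 = 37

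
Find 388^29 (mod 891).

532

Using repeated squaring:
388^1 ≡ 388 (mod 891)
388^2 ≡ 388^2 = 150544 ≡ 856 (mod 891)
388^4 ≡ 856^2 = 732736 ≡ 334 (mod 891)
388^8 ≡ 334^2 = 111556 ≡ 181 (mod 891)
388^16 ≡ 181^2 = 32761 ≡ 685 (mod 891)
388^29 = 388^16 * 388^8 * 388^4 * 388^1 ≡ 685 * 181 * 334 * 388 (mod 891).
Accumulate the product:
685 * 181 = 123985 ≡ 136
136 * 334 = 45424 ≡ 874
874 * 388 = 339112 ≡ 532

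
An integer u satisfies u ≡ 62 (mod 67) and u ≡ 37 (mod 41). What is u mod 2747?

67⁻¹ mod 41: 67*30 ≡ 1 (mod 41), so 67⁻¹ ≡ 30.
u = 62 + 67*((37 − 62)*30 mod 41) = 62 + 67*29 = 2005.

2005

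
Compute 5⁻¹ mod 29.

29 = 5·5 + 4
5 = 1·4 + 1
4 = 4·1 + 0
gcd(5, 29) = 1, so the inverse exists.
Bézout: 1 = −1·29 + 6·5.
So 5⁻¹ ≡ 6 (mod 29).

6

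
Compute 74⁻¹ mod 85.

54

85 = 1·74 + 11
74 = 6·11 + 8
11 = 1·8 + 3
8 = 2·3 + 2
3 = 1·2 + 1
2 = 2·1 + 0
gcd(74, 85) = 1, so the inverse exists.
Back-substitute for 1:
1 = 1·3 − 1·2
  = −1·8 + 3·3
  = 3·11 − 4·8
  = −4·74 + 27·11
  = 27·85 − 31·74
So 74⁻¹ ≡ −31 ≡ 54 (mod 85).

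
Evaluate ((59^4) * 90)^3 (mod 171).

(59)^4 ≡ 130 (mod 171)
130 * 90 = 11700 ≡ 72 (mod 171)
(72)^3 ≡ 126 (mod 171)

126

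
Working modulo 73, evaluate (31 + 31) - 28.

34

31 + 31 = 62
62 - 28 = 34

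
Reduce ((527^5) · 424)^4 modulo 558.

124

(527)^5 ≡ 155 (mod 558)
155 · 424 = 65720 ≡ 434 (mod 558)
(434)^4 ≡ 124 (mod 558)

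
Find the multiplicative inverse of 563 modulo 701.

By the extended Euclidean algorithm:
701 = 1*563 + 138
563 = 4*138 + 11
138 = 12*11 + 6
11 = 1*6 + 5
6 = 1*5 + 1
5 = 5*1 + 0
gcd(563, 701) = 1, so the inverse exists.
Back-substitute for 1:
1 = 1*6 − 1*5
  = −1*11 + 2*6
  = 2*138 − 25*11
  = −25*563 + 102*138
  = 102*701 − 127*563
So 563⁻¹ ≡ −127 ≡ 574 (mod 701).

574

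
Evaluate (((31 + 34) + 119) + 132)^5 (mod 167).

37

31 + 34 = 65
65 + 119 = 184 ≡ 17 (mod 167)
17 + 132 = 149
(149)^5 ≡ 37 (mod 167)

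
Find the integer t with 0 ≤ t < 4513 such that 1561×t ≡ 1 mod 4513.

4513 = 2*1561 + 1391
1561 = 1*1391 + 170
1391 = 8*170 + 31
170 = 5*31 + 15
31 = 2*15 + 1
15 = 15*1 + 0
gcd(1561, 4513) = 1, so the inverse exists.
Back-substitute for 1:
1 = 1*31 − 2*15
  = −2*170 + 11*31
  = 11*1391 − 90*170
  = −90*1561 + 101*1391
  = 101*4513 − 292*1561
So 1561⁻¹ ≡ −292 ≡ 4221 (mod 4513).

4221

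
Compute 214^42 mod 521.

32

By square-and-multiply:
214^1 ≡ 214 (mod 521)
214^2 ≡ 214^2 = 45796 ≡ 469 (mod 521)
214^4 ≡ 469^2 = 219961 ≡ 99 (mod 521)
214^8 ≡ 99^2 = 9801 ≡ 423 (mod 521)
214^16 ≡ 423^2 = 178929 ≡ 226 (mod 521)
214^32 ≡ 226^2 = 51076 ≡ 18 (mod 521)
214^42 = 214^32 * 214^8 * 214^2 ≡ 18 * 423 * 469 (mod 521).
Accumulate the product:
18 * 423 = 7614 ≡ 320
320 * 469 = 150080 ≡ 32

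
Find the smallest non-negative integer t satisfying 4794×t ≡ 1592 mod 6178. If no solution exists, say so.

gcd(4794, 6178) = 2, and 2 | 1592, so solutions exist.
Divide through by 2: 2397×t = 796 (mod 3089).
2397⁻¹ ≡ 1915 (mod 3089).
t ≡ 1915×796 ≡ 1463 (mod 3089).
The smallest non-negative solution is t = 1463.

1463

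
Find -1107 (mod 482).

339

-1107 = -3*482 + 339, so -1107 ≡ 339 (mod 482).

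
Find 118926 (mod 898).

118926 = 132*898 + 390, so 118926 ≡ 390 (mod 898).

390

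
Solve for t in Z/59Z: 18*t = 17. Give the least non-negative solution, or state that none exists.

37

gcd(18, 59) = 1, so a unique solution mod 59 exists.
18⁻¹ ≡ 23 (mod 59).
t ≡ 23*17 ≡ 37 (mod 59).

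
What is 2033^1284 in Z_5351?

1284 in binary is 10100000100, i.e. 1284 = 1024 + 256 + 4.
2033^1 ≡ 2033 (mod 5351)
2033^2 ≡ 2033^2 = 4133089 ≡ 2117 (mod 5351)
2033^4 ≡ 2117^2 = 4481689 ≡ 2902 (mod 5351)
2033^8 ≡ 2902^2 = 8421604 ≡ 4481 (mod 5351)
2033^16 ≡ 4481^2 = 20079361 ≡ 2409 (mod 5351)
2033^32 ≡ 2409^2 = 5803281 ≡ 2797 (mod 5351)
2033^64 ≡ 2797^2 = 7823209 ≡ 47 (mod 5351)
2033^128 ≡ 47^2 = 2209 (mod 5351)
2033^256 ≡ 2209^2 = 4879681 ≡ 4920 (mod 5351)
2033^512 ≡ 4920^2 = 24206400 ≡ 3827 (mod 5351)
2033^1024 ≡ 3827^2 = 14645929 ≡ 242 (mod 5351)
2033^1284 = 2033^1024 · 2033^256 · 2033^4 ≡ 242 · 4920 · 2902 (mod 5351).
Accumulate the product:
242 · 4920 = 1190640 ≡ 2718
2718 · 2902 = 7887636 ≡ 262

262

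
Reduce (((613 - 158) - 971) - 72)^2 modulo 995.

613 - 158 = 455
455 - 971 = -516 ≡ 479 (mod 995)
479 - 72 = 407
(407)^2 ≡ 479 (mod 995)

479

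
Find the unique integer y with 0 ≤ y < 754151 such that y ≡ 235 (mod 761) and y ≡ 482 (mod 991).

743732

761⁻¹ mod 991: 761·349 ≡ 1 (mod 991), so 761⁻¹ ≡ 349.
y = 235 + 761·((482 − 235)·349 mod 991) = 235 + 761·977 = 743732.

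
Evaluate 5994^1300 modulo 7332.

2016

Compute successive squares:
1300 in binary is 10100010100, i.e. 1300 = 1024 + 256 + 16 + 4.
5994^1 ≡ 5994 (mod 7332)
5994^2 ≡ 5994^2 = 35928036 ≡ 1236 (mod 7332)
5994^4 ≡ 1236^2 = 1527696 ≡ 2640 (mod 7332)
5994^8 ≡ 2640^2 = 6969600 ≡ 4200 (mod 7332)
5994^16 ≡ 4200^2 = 17640000 ≡ 6540 (mod 7332)
5994^32 ≡ 6540^2 = 42771600 ≡ 4044 (mod 7332)
5994^64 ≡ 4044^2 = 16353936 ≡ 3576 (mod 7332)
5994^128 ≡ 3576^2 = 12787776 ≡ 768 (mod 7332)
5994^256 ≡ 768^2 = 589824 ≡ 3264 (mod 7332)
5994^512 ≡ 3264^2 = 10653696 ≡ 300 (mod 7332)
5994^1024 ≡ 300^2 = 90000 ≡ 2016 (mod 7332)
5994^1300 = 5994^1024 * 5994^256 * 5994^16 * 5994^4 ≡ 2016 * 3264 * 6540 * 2640 (mod 7332).
Accumulate the product:
2016 * 3264 = 6580224 ≡ 3420
3420 * 6540 = 22366800 ≡ 4200
4200 * 2640 = 11088000 ≡ 2016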